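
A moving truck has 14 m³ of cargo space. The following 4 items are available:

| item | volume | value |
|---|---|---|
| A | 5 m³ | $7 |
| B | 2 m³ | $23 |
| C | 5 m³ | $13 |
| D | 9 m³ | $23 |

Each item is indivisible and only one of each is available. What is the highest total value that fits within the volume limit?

$46

This is a 0/1 knapsack; check combinations near the capacity.
- B+D: volume 2+9=11, value 23+23=46
- A+B+C: volume 5+2+5=12, value 7+23+13=43
- B+C: volume 2+5=7, value 23+13=36
- C+D: volume 5+9=14, value 13+23=36
- A+B: volume 5+2=7, value 7+23=30
Best: $46.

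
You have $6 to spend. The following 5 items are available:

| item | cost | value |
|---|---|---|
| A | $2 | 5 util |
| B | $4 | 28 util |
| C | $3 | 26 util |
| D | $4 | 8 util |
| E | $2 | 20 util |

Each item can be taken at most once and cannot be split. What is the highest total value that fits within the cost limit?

48 util

This is a 0/1 knapsack; check combinations near the capacity.
- B+E: cost 4+2=6, value 28+20=48
- C+E: cost 3+2=5, value 26+20=46
- A+B: cost 2+4=6, value 5+28=33
Best: 48 util.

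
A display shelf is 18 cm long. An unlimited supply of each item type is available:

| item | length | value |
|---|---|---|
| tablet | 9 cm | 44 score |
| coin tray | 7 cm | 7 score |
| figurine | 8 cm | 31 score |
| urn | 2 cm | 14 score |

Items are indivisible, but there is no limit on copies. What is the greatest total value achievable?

Best value-per-unit is urn at 14/2, and filling with it alone uses length 9×2=18. No mix of the others beats 9×14 = 126.

126 score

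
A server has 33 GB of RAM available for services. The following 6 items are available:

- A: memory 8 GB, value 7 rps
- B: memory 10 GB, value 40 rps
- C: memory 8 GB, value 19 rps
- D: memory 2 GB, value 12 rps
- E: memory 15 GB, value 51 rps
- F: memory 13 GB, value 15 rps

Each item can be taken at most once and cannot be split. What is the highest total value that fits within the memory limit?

110 rps

This is a 0/1 knapsack; check combinations near the capacity.
- B+C+E: memory 10+8+15=33, value 40+19+51=110
- B+D+E: memory 10+2+15=27, value 40+12+51=103
- A+B+E: memory 8+10+15=33, value 7+40+51=98
- B+E: memory 10+15=25, value 40+51=91
- A+C+D+E: memory 8+8+2+15=33, value 7+19+12+51=89
Best: 110 rps.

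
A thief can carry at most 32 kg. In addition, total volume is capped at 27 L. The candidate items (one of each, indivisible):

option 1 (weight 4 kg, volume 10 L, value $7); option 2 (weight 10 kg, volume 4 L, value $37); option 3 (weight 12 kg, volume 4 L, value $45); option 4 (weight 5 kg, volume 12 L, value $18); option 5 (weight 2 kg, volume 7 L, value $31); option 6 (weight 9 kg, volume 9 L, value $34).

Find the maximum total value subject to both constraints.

$131

Feasible sets respecting both limits:
- option 2+option 3+option 4+option 5: weight 29, volume 27, value 131
- option 1+option 2+option 3+option 5: weight 28, volume 25, value 120
- option 2+option 3+option 6: weight 31, volume 17, value 116
Best: $131.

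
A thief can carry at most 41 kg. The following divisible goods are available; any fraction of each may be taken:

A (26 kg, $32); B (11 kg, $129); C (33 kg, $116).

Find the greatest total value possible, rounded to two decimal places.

234.45

Take in order of value per unit:
- B (129/11 per unit): all 11 → value 129, running total 129.00
- C (116/33 per unit): 30 of 33 → value 30×116/33 = 105.4545, running total 234.45
Total 234.45.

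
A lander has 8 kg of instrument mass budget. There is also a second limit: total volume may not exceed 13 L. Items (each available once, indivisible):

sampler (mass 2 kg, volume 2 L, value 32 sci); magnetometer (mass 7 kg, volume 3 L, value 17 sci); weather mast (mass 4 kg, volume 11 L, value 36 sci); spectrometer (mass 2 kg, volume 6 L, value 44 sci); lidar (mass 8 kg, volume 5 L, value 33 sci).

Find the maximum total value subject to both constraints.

76 sci

Feasible sets respecting both limits:
- sampler+spectrometer: mass 4, volume 8, value 76
- sampler+weather mast: mass 6, volume 13, value 68
- spectrometer: mass 2, volume 6, value 44
- weather mast: mass 4, volume 11, value 36
Best: 76 sci.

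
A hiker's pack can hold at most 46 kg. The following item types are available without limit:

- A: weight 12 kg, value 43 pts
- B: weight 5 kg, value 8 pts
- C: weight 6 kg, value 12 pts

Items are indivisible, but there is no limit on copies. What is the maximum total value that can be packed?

Best value-per-unit is A at 43/12; filling with it alone gives 3×43 = 129.
Optimal mix: 3×A + 2×B → weight 46, value 145.

145 pts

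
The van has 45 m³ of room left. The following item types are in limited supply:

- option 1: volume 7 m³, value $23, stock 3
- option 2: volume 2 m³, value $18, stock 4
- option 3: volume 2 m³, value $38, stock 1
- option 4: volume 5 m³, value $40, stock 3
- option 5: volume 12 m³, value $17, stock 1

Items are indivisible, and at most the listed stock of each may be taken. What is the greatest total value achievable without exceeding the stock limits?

$281

Best selections within volume 45 and stock limits:
- 3×option 1 + 3×option 2 + 1×option 3 + 3×option 4: volume 44, value 281
- 2×option 1 + 4×option 2 + 1×option 3 + 3×option 4: volume 39, value 276
Best: $281.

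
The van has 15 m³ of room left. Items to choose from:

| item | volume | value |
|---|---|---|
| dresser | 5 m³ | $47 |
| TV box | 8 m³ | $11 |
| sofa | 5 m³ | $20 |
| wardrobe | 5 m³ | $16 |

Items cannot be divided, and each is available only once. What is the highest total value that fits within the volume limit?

Check high-value combinations within 15 m³:
- dresser+sofa+wardrobe: volume 5+5+5=15, value 47+20+16=83
- dresser+sofa: volume 5+5=10, value 47+20=67
- dresser+wardrobe: volume 5+5=10, value 47+16=63
- dresser+TV box: volume 5+8=13, value 47+11=58
- dresser: volume 5, value 47
Best: $83.

$83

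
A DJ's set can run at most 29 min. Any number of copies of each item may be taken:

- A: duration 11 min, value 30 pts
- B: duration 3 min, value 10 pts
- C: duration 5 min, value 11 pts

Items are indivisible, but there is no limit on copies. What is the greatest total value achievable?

91 pts

Best value-per-unit is B at 10/3; filling with it alone gives 9×10 = 90.
Optimal mix: 8×B + 1×C → duration 29, value 91.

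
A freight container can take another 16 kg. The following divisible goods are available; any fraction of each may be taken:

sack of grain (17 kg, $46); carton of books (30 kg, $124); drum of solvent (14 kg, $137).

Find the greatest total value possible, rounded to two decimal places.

Take in order of value per unit:
- drum of solvent (137/14 per unit): all 14 → value 137, running total 137.00
- carton of books (124/30 per unit): 2 of 30 → value 2×124/30 = 8.2667, running total 145.27
Total 145.27.

145.27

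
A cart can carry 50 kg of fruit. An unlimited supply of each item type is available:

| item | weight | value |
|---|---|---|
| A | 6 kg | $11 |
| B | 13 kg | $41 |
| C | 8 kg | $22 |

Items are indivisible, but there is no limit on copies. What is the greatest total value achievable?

$148

Best value-per-unit is B at 41/13; filling with it alone gives 3×41 = 123.
Optimal mix: 2×B + 3×C → weight 50, value 148.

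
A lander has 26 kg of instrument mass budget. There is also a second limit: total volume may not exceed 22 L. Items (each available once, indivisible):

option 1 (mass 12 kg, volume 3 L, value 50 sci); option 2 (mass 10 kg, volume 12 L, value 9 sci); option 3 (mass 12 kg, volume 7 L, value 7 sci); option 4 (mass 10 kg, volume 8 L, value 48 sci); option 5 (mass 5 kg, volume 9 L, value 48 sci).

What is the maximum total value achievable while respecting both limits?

98 sci

Feasible sets respecting both limits:
- option 1+option 4: mass 22, volume 11, value 98
- option 1+option 5: mass 17, volume 12, value 98
- option 4+option 5: mass 15, volume 17, value 96
Best: 98 sci.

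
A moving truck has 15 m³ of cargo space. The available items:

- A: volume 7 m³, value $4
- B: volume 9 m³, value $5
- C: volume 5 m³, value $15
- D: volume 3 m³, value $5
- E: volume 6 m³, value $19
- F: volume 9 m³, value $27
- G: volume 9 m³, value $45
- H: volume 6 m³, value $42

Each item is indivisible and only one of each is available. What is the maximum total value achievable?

$87

Check high-value combinations within 15 m³:
- G+H: volume 9+6=15, value 45+42=87
- F+H: volume 9+6=15, value 27+42=69
- D+E+H: volume 3+6+6=15, value 5+19+42=66
Best: $87.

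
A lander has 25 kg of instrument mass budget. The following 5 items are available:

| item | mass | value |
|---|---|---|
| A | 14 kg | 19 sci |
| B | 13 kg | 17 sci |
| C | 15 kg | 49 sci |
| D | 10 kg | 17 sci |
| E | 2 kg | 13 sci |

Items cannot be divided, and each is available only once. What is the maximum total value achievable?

66 sci

This is a 0/1 knapsack; check combinations near the capacity.
- C+D: mass 15+10=25, value 49+17=66
- C+E: mass 15+2=17, value 49+13=62
- C: mass 15, value 49
- B+D+E: mass 13+10+2=25, value 17+17+13=47
Best: 66 sci.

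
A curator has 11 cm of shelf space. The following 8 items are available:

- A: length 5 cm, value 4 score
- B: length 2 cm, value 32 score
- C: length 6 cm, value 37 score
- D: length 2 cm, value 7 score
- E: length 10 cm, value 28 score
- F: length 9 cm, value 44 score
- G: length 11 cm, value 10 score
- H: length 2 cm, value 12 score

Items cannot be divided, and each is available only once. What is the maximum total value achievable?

Check high-value combinations within 11 cm:
- B+C+H: length 2+6+2=10, value 32+37+12=81
- B+C+D: length 2+6+2=10, value 32+37+7=76
- B+F: length 2+9=11, value 32+44=76
- B+C: length 2+6=8, value 32+37=69
- C+D+H: length 6+2+2=10, value 37+7+12=56
Best: 81 score.

81 score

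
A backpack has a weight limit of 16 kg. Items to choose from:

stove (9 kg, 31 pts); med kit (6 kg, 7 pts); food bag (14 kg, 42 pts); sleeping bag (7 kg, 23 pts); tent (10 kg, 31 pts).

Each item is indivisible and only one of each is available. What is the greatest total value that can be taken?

Check high-value combinations within 16 kg:
- stove+sleeping bag: weight 9+7=16, value 31+23=54
- food bag: weight 14, value 42
- stove+med kit: weight 9+6=15, value 31+7=38
- med kit+tent: weight 6+10=16, value 7+31=38
Best: 54 pts.

54 pts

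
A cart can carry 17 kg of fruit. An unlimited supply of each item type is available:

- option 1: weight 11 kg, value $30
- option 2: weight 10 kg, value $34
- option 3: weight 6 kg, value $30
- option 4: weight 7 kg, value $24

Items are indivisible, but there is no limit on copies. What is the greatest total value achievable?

$64

Best value-per-unit is option 3 at 30/6; filling with it alone gives 2×30 = 60.
Optimal mix: 1×option 2 + 1×option 3 → weight 16, value 64.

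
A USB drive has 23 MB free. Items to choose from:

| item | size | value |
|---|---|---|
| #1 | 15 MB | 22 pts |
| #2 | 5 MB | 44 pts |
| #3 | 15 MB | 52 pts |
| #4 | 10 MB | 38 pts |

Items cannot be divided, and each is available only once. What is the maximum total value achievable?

Check high-value combinations within 23 MB:
- #2+#3: size 5+15=20, value 44+52=96
- #2+#4: size 5+10=15, value 44+38=82
- #1+#2: size 15+5=20, value 22+44=66
- #3: size 15, value 52
Best: 96 pts.

96 pts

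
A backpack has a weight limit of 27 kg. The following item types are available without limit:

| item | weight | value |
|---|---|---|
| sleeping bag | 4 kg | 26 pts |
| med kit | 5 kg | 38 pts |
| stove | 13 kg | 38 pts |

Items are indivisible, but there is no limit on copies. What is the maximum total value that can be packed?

192 pts

Best value-per-unit is med kit at 38/5; filling with it alone gives 5×38 = 190.
Optimal mix: 3×sleeping bag + 3×med kit → weight 27, value 192.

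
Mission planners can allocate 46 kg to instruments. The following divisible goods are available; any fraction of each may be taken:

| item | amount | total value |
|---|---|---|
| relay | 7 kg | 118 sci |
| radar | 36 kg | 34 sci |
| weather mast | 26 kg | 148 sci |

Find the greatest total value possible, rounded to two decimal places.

278.28

Take in order of value per unit:
- relay (118/7 per unit): all 7 → value 118, running total 118.00
- weather mast (148/26 per unit): all 26 → value 148, running total 266.00
- radar (34/36 per unit): 13 of 36 → value 13×34/36 = 12.2778, running total 278.28
Total 278.28.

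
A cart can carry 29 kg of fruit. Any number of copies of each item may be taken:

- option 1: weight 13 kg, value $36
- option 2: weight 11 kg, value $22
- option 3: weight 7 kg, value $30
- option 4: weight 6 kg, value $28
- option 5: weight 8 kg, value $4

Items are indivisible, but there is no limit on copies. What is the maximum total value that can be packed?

$120

Best value-per-unit is option 4 at 28/6; filling with it alone gives 4×28 = 112.
Optimal mix: 4×option 3 → weight 28, value 120.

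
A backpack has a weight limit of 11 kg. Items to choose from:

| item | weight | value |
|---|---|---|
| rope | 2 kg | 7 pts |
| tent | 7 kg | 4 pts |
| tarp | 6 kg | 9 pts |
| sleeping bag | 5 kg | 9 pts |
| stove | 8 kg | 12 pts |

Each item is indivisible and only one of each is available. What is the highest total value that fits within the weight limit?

Check high-value combinations within 11 kg:
- rope+stove: weight 2+8=10, value 7+12=19
- tarp+sleeping bag: weight 6+5=11, value 9+9=18
- rope+sleeping bag: weight 2+5=7, value 7+9=16
Best: 19 pts.

19 pts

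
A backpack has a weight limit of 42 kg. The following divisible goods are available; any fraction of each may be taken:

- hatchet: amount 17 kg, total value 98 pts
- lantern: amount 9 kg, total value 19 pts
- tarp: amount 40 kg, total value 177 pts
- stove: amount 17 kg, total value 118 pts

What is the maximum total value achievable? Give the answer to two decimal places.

251.40

Take in order of value per unit:
- stove (118/17 per unit): all 17 → value 118, running total 118.00
- hatchet (98/17 per unit): all 17 → value 98, running total 216.00
- tarp (177/40 per unit): 8 of 40 → value 8×177/40 = 35.4000, running total 251.40
Total 251.40.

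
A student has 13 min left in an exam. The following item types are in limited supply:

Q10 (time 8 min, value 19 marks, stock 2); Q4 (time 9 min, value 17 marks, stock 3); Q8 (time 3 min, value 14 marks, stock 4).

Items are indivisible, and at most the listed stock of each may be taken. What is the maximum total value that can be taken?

Best selections within time 13 and stock limits:
- 4×Q8: time 12, value 56
- 3×Q8: time 9, value 42
- 1×Q10 + 1×Q8: time 11, value 33
- 1×Q4 + 1×Q8: time 12, value 31
Best: 56 marks.

56 marks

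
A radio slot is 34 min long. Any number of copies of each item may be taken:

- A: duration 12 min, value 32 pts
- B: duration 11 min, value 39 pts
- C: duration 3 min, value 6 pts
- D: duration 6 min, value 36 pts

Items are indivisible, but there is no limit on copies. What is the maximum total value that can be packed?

186 pts

Best value-per-unit is D at 36/6; filling with it alone gives 5×36 = 180.
Optimal mix: 1×C + 5×D → duration 33, value 186.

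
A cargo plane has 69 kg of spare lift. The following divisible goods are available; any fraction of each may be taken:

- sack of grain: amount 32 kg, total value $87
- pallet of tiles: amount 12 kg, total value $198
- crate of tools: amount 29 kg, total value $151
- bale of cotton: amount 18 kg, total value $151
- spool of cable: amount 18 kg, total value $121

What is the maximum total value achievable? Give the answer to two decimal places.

579.34

Take in order of value per unit:
- pallet of tiles (198/12 per unit): all 12 → value 198, running total 198.00
- bale of cotton (151/18 per unit): all 18 → value 151, running total 349.00
- spool of cable (121/18 per unit): all 18 → value 121, running total 470.00
- crate of tools (151/29 per unit): 21 of 29 → value 21×151/29 = 109.3448, running total 579.34
Total 579.34.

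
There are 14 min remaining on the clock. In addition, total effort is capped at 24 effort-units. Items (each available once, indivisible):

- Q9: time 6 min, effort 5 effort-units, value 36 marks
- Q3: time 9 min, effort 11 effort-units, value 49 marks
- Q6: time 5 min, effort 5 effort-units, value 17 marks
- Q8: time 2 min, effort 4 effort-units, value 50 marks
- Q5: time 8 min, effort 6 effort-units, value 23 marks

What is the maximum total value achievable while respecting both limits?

Feasible sets respecting both limits:
- Q9+Q6+Q8: time 13, effort 14, value 103
- Q3+Q8: time 11, effort 15, value 99
- Q9+Q8: time 8, effort 9, value 86
Best: 103 marks.

103 marks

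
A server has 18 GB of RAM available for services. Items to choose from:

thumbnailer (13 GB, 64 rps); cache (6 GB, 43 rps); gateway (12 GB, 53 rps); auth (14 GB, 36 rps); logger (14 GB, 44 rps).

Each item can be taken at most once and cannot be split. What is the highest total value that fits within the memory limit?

Check high-value combinations within 18 GB:
- cache+gateway: memory 6+12=18, value 43+53=96
- thumbnailer: memory 13, value 64
- gateway: memory 12, value 53
- logger: memory 14, value 44
- cache: memory 6, value 43
Best: 96 rps.

96 rps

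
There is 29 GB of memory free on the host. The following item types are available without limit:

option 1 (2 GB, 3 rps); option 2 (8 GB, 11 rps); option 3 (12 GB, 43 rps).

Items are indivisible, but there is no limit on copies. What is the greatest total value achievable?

92 rps

Best value-per-unit is option 3 at 43/12; filling with it alone gives 2×43 = 86.
Optimal mix: 2×option 1 + 2×option 3 → memory 28, value 92.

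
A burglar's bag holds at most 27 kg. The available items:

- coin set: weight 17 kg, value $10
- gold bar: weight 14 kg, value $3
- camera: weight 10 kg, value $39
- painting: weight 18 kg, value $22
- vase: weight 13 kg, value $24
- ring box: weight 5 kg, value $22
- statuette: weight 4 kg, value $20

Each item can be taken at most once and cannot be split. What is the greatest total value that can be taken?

Check high-value combinations within 27 kg:
- camera+vase+statuette: weight 10+13+4=27, value 39+24+20=83
- camera+ring box+statuette: weight 10+5+4=19, value 39+22+20=81
- vase+ring box+statuette: weight 13+5+4=22, value 24+22+20=66
- painting+ring box+statuette: weight 18+5+4=27, value 22+22+20=64
Best: $83.

$83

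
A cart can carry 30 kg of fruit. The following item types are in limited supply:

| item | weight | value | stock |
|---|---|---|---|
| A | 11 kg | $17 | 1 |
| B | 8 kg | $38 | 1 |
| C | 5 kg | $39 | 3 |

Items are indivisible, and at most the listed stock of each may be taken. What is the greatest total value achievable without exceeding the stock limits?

$155

Best selections within weight 30 and stock limits:
- 1×B + 3×C: weight 23, value 155
- 1×A + 3×C: weight 26, value 134
Best: $155.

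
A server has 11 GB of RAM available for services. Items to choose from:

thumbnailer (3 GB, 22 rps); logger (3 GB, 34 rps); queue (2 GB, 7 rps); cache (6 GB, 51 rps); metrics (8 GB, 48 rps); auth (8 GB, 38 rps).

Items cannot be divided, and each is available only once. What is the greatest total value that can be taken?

Check high-value combinations within 11 GB:
- logger+queue+cache: memory 3+2+6=11, value 34+7+51=92
- logger+cache: memory 3+6=9, value 34+51=85
- logger+metrics: memory 3+8=11, value 34+48=82
- thumbnailer+queue+cache: memory 3+2+6=11, value 22+7+51=80
Best: 92 rps.

92 rps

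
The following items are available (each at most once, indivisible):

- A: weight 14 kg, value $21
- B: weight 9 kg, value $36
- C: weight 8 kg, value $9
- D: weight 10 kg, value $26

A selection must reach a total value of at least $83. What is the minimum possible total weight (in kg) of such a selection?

33

Subsets with value ≥ 83, sorted by total weight:
- A+B+D: weight 33, value 83
- A+B+C+D: weight 41, value 92
Minimum weight: 33 kg.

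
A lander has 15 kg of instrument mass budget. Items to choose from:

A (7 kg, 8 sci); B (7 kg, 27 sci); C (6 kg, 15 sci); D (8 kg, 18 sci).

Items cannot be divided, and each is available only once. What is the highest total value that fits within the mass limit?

Check high-value combinations within 15 kg:
- B+D: mass 7+8=15, value 27+18=45
- B+C: mass 7+6=13, value 27+15=42
- A+B: mass 7+7=14, value 8+27=35
Best: 45 sci.

45 sci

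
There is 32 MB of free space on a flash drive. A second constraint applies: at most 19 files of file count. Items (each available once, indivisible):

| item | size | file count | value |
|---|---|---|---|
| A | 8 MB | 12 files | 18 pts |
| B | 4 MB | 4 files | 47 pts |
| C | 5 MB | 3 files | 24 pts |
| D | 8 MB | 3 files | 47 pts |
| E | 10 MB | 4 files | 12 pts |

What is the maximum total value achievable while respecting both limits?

Feasible sets respecting both limits:
- B+C+D+E: size 27, file count 14, value 130
- B+C+D: size 17, file count 10, value 118
- A+B+D: size 20, file count 19, value 112
Best: 130 pts.

130 pts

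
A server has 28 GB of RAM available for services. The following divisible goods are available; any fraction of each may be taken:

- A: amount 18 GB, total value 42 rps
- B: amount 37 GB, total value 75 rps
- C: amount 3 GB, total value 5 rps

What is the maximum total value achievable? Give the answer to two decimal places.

62.27

Take in order of value per unit:
- A (42/18 per unit): all 18 → value 42, running total 42.00
- B (75/37 per unit): 10 of 37 → value 10×75/37 = 20.2703, running total 62.27
Total 62.27.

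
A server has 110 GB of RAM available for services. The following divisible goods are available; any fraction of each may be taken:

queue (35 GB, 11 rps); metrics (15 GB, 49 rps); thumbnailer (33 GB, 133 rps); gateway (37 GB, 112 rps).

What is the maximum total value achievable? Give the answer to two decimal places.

301.86

Take in order of value per unit:
- thumbnailer (133/33 per unit): all 33 → value 133, running total 133.00
- metrics (49/15 per unit): all 15 → value 49, running total 182.00
- gateway (112/37 per unit): all 37 → value 112, running total 294.00
- queue (11/35 per unit): 25 of 35 → value 25×11/35 = 7.8571, running total 301.86
Total 301.86.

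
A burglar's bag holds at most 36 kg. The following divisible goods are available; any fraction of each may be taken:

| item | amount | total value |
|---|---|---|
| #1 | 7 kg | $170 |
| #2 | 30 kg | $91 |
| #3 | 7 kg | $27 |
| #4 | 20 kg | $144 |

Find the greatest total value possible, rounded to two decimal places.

Take in order of value per unit:
- #1 (170/7 per unit): all 7 → value 170, running total 170.00
- #4 (144/20 per unit): all 20 → value 144, running total 314.00
- #3 (27/7 per unit): all 7 → value 27, running total 341.00
- #2 (91/30 per unit): 2 of 30 → value 2×91/30 = 6.0667, running total 347.07
Total 347.07.

347.07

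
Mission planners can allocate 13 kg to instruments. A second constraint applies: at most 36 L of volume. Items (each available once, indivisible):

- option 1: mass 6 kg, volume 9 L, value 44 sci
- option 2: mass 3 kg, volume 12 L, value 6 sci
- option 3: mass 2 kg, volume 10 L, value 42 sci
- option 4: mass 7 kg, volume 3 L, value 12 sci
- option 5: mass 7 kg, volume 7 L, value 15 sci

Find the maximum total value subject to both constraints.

92 sci

Feasible sets respecting both limits:
- option 1+option 2+option 3: mass 11, volume 31, value 92
- option 1+option 3: mass 8, volume 19, value 86
- option 2+option 3+option 5: mass 12, volume 29, value 63
Best: 92 sci.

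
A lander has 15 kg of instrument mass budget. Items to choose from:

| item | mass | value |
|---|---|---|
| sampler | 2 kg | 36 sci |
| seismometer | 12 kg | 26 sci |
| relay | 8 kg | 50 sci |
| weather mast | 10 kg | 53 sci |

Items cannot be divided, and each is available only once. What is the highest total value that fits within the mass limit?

89 sci

Check high-value combinations within 15 kg:
- sampler+weather mast: mass 2+10=12, value 36+53=89
- sampler+relay: mass 2+8=10, value 36+50=86
- sampler+seismometer: mass 2+12=14, value 36+26=62
- weather mast: mass 10, value 53
- relay: mass 8, value 50
Best: 89 sci.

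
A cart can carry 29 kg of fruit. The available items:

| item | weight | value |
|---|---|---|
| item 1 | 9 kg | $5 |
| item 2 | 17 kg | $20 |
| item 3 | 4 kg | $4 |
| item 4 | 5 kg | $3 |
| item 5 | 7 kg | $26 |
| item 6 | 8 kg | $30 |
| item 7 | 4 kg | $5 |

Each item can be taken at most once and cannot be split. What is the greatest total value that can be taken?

This is a 0/1 knapsack; check combinations near the capacity.
- item 3+item 4+item 5+item 6+item 7: weight 4+5+7+8+4=28, value 4+3+26+30+5=68
- item 1+item 5+item 6+item 7: weight 9+7+8+4=28, value 5+26+30+5=66
- item 3+item 5+item 6+item 7: weight 4+7+8+4=23, value 4+26+30+5=65
- item 1+item 3+item 5+item 6: weight 9+4+7+8=28, value 5+4+26+30=65
- item 4+item 5+item 6+item 7: weight 5+7+8+4=24, value 3+26+30+5=64
Best: $68.

$68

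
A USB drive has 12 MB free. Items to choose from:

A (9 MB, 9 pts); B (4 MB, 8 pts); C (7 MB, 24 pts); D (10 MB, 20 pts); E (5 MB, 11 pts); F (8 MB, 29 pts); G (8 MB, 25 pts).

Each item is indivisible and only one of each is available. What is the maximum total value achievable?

Check high-value combinations within 12 MB:
- B+F: size 4+8=12, value 8+29=37
- C+E: size 7+5=12, value 24+11=35
- B+G: size 4+8=12, value 8+25=33
Best: 37 pts.

37 pts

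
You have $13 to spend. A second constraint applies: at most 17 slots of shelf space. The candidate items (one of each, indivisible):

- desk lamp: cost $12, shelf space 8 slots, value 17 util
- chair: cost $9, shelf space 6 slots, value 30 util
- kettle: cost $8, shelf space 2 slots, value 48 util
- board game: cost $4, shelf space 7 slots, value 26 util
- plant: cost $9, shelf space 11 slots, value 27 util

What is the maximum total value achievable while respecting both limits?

74 util

Feasible sets respecting both limits:
- kettle+board game: cost 12, shelf space 9, value 74
- chair+board game: cost 13, shelf space 13, value 56
- kettle: cost 8, shelf space 2, value 48
- chair: cost 9, shelf space 6, value 30
Best: 74 util.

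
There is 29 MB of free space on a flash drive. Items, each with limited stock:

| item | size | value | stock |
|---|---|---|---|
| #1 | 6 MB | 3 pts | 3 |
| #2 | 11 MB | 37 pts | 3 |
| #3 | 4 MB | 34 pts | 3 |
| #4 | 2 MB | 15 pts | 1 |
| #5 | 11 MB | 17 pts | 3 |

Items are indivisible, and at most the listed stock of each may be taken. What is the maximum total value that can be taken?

154 pts

Best selections within size 29 and stock limits:
- 1×#2 + 3×#3 + 1×#4: size 25, value 154
- 1×#1 + 1×#2 + 3×#3: size 29, value 142
Best: 154 pts.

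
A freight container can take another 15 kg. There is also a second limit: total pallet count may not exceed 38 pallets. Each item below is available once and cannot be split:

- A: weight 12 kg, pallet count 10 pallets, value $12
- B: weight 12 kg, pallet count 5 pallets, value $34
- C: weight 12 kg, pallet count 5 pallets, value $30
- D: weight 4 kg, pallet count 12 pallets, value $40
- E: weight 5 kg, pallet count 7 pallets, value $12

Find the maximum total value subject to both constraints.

Feasible sets respecting both limits:
- D+E: weight 9, pallet count 19, value 52
- D: weight 4, pallet count 12, value 40
- B: weight 12, pallet count 5, value 34
- C: weight 12, pallet count 5, value 30
Best: $52.

$52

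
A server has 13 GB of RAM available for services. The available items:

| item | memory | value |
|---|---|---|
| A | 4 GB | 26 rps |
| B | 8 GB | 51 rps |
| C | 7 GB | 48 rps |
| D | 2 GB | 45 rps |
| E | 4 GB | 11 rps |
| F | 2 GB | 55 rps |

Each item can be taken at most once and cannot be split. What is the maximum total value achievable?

Check high-value combinations within 13 GB:
- B+D+F: memory 8+2+2=12, value 51+45+55=151
- C+D+F: memory 7+2+2=11, value 48+45+55=148
- A+D+E+F: memory 4+2+4+2=12, value 26+45+11+55=137
- A+C+F: memory 4+7+2=13, value 26+48+55=129
Best: 151 rps.

151 rps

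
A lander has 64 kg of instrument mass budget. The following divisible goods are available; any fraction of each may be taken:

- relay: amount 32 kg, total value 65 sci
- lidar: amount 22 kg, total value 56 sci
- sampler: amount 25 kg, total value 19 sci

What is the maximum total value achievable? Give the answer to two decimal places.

128.60

Take in order of value per unit:
- lidar (56/22 per unit): all 22 → value 56, running total 56.00
- relay (65/32 per unit): all 32 → value 65, running total 121.00
- sampler (19/25 per unit): 10 of 25 → value 10×19/25 = 7.6000, running total 128.60
Total 128.60.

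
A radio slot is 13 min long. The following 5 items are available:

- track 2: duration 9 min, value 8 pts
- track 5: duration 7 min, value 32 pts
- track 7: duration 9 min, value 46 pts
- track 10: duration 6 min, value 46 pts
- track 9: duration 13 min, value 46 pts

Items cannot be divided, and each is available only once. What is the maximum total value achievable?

Check high-value combinations within 13 min:
- track 5+track 10: duration 7+6=13, value 32+46=78
- track 10: duration 6, value 46
- track 7: duration 9, value 46
- track 9: duration 13, value 46
- track 5: duration 7, value 32
Best: 78 pts.

78 pts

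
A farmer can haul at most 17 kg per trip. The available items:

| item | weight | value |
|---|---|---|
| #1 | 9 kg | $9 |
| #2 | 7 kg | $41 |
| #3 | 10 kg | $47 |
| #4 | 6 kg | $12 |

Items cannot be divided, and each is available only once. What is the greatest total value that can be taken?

$88

This is a 0/1 knapsack; check combinations near the capacity.
- #2+#3: weight 7+10=17, value 41+47=88
- #3+#4: weight 10+6=16, value 47+12=59
- #2+#4: weight 7+6=13, value 41+12=53
- #1+#2: weight 9+7=16, value 9+41=50
- #3: weight 10, value 47
Best: $88.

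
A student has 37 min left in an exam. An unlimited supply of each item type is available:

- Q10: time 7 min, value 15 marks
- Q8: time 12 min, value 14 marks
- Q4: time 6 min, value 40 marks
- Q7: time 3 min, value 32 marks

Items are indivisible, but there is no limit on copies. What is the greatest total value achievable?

384 marks

Best value-per-unit is Q7 at 32/3, and filling with it alone uses time 12×3=36. No mix of the others beats 12×32 = 384.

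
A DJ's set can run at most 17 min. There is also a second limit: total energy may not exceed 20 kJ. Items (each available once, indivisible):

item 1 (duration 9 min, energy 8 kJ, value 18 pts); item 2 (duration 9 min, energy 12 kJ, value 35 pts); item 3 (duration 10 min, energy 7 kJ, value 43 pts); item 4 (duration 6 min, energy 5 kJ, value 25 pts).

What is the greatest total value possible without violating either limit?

Feasible sets respecting both limits:
- item 3+item 4: duration 16, energy 12, value 68
- item 2+item 4: duration 15, energy 17, value 60
- item 3: duration 10, energy 7, value 43
- item 1+item 4: duration 15, energy 13, value 43
Best: 68 pts.

68 pts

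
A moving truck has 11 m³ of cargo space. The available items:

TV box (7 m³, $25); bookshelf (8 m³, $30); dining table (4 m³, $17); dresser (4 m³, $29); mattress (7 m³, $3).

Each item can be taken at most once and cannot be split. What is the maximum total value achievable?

Check high-value combinations within 11 m³:
- TV box+dresser: volume 7+4=11, value 25+29=54
- dining table+dresser: volume 4+4=8, value 17+29=46
- TV box+dining table: volume 7+4=11, value 25+17=42
- dresser+mattress: volume 4+7=11, value 29+3=32
Best: $54.

$54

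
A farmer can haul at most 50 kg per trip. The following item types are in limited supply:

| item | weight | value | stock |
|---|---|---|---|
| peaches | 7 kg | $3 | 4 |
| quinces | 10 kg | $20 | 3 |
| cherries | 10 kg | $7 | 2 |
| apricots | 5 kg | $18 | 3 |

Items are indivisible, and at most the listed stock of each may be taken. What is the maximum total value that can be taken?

Best selections within weight 50 and stock limits:
- 3×quinces + 3×apricots: weight 45, value 114
- 3×quinces + 1×cherries + 2×apricots: weight 50, value 103
- 2×quinces + 1×cherries + 3×apricots: weight 45, value 101
- 2×peaches + 2×quinces + 3×apricots: weight 49, value 100
Best: $114.

$114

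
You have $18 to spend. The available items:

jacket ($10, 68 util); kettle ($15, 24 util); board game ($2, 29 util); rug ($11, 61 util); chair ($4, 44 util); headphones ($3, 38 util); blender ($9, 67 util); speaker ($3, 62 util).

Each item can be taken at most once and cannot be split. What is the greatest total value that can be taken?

Check high-value combinations within $18:
- board game+chair+blender+speaker: cost 2+4+9+3=18, value 29+44+67+62=202
- jacket+board game+headphones+speaker: cost 10+2+3+3=18, value 68+29+38+62=197
- board game+headphones+blender+speaker: cost 2+3+9+3=17, value 29+38+67+62=196
- board game+chair+headphones+blender: cost 2+4+3+9=18, value 29+44+38+67=178
- jacket+chair+speaker: cost 10+4+3=17, value 68+44+62=174
Best: 202 util.

202 util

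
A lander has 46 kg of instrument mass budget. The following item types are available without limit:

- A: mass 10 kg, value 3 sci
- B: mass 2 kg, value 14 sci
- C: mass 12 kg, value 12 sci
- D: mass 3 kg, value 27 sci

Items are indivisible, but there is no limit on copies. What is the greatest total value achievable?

Best value-per-unit is D at 27/3; filling with it alone gives 15×27 = 405.
Optimal mix: 2×B + 14×D → mass 46, value 406.

406 sci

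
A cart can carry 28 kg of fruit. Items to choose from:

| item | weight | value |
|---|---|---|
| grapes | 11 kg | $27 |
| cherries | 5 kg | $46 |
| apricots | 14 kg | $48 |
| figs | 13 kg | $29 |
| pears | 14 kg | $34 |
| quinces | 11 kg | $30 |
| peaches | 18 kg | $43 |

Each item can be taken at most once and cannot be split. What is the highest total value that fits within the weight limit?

$103

Check high-value combinations within 28 kg:
- grapes+cherries+quinces: weight 11+5+11=27, value 27+46+30=103
- cherries+apricots: weight 5+14=19, value 46+48=94
- cherries+peaches: weight 5+18=23, value 46+43=89
Best: $103.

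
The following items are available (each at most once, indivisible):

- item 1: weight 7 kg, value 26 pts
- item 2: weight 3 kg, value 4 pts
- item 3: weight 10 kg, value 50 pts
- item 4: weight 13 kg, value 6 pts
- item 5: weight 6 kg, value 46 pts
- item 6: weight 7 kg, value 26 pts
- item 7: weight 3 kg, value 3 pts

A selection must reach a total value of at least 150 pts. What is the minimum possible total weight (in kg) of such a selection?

Subsets with value ≥ 150, sorted by total weight:
- item 1+item 2+item 3+item 5+item 6: weight 33, value 152
- item 1+item 3+item 5+item 6+item 7: weight 33, value 151
Minimum weight: 33 kg.

33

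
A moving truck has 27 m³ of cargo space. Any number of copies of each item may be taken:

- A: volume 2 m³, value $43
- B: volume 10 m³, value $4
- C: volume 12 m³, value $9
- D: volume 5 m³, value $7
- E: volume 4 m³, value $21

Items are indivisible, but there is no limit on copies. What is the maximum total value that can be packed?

Best value-per-unit is A at 43/2, and filling with it alone uses volume 13×2=26. No mix of the others beats 13×43 = 559.

$559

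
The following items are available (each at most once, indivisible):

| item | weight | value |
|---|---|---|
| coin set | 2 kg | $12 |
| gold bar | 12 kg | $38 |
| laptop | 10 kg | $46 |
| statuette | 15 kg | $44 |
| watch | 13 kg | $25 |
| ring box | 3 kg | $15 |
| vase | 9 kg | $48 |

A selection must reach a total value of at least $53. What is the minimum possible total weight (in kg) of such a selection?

Subsets with value ≥ 53, sorted by total weight:
- coin set+vase: weight 11, value 60
- ring box+vase: weight 12, value 63
Minimum weight: 11 kg.

11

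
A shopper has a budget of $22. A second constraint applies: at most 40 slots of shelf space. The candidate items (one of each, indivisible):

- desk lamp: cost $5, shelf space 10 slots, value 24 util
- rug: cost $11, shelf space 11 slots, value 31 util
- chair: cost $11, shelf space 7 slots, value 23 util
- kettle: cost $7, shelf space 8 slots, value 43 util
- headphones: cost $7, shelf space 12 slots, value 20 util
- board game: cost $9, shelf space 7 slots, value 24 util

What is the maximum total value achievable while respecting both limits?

91 util

Feasible sets respecting both limits:
- desk lamp+kettle+board game: cost 21, shelf space 25, value 91
- desk lamp+kettle+headphones: cost 19, shelf space 30, value 87
- rug+kettle: cost 18, shelf space 19, value 74
Best: 91 util.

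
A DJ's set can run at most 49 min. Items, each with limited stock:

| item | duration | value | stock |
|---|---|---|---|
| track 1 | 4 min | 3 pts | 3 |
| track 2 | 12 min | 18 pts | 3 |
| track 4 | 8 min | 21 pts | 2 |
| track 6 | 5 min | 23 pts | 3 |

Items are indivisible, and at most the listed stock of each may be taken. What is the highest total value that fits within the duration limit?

132 pts

Top feasible selections:
- 1×track 1 + 1×track 2 + 2×track 4 + 3×track 6: duration 47, value 132
- 1×track 2 + 2×track 4 + 3×track 6: duration 43, value 129
Best: 132 pts.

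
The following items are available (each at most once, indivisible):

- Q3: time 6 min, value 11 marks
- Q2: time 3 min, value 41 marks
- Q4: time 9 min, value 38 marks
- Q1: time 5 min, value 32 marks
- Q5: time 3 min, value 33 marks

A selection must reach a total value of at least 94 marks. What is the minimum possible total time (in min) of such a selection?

11

Subsets with value ≥ 94, sorted by total time:
- Q2+Q1+Q5: time 11, value 106
- Q2+Q4+Q5: time 15, value 112
- Q3+Q2+Q1+Q5: time 17, value 117
- Q2+Q4+Q1: time 17, value 111
Minimum time: 11 min.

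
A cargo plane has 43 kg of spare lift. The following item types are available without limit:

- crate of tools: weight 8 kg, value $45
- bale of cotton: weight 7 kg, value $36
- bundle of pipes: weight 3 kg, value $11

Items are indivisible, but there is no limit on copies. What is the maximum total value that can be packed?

$236

Best value-per-unit is crate of tools at 45/8; filling with it alone gives 5×45 = 225.
Optimal mix: 5×crate of tools + 1×bundle of pipes → weight 43, value 236.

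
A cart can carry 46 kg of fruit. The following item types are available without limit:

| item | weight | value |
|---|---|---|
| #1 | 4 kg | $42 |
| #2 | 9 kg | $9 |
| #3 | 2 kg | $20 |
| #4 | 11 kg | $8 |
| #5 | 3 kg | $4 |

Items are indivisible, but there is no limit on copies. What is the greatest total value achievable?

Best value-per-unit is #1 at 42/4; filling with it alone gives 11×42 = 462.
Optimal mix: 11×#1 + 1×#3 → weight 46, value 482.

$482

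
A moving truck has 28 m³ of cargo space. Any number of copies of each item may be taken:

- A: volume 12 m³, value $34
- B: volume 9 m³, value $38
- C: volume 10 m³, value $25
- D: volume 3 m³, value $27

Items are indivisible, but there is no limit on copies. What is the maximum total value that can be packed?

$243

Best value-per-unit is D at 27/3, and filling with it alone uses volume 9×3=27. No mix of the others beats 9×27 = 243.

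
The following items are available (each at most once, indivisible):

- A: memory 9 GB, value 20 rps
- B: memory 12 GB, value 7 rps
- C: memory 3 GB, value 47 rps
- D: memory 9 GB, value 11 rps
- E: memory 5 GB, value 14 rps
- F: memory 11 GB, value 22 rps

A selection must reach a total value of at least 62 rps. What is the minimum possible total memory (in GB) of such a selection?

12

Subsets with value ≥ 62, sorted by total memory:
- A+C: memory 12, value 67
- C+F: memory 14, value 69
- A+C+E: memory 17, value 81
Minimum memory: 12 GB.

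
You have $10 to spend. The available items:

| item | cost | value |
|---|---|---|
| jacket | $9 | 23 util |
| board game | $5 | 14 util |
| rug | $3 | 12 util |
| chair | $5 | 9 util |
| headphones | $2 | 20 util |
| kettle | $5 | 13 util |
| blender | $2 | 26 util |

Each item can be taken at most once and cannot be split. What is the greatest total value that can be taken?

Check high-value combinations within $10:
- board game+headphones+blender: cost 5+2+2=9, value 14+20+26=60
- headphones+kettle+blender: cost 2+5+2=9, value 20+13+26=59
- rug+headphones+blender: cost 3+2+2=7, value 12+20+26=58
Best: 60 util.

60 util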